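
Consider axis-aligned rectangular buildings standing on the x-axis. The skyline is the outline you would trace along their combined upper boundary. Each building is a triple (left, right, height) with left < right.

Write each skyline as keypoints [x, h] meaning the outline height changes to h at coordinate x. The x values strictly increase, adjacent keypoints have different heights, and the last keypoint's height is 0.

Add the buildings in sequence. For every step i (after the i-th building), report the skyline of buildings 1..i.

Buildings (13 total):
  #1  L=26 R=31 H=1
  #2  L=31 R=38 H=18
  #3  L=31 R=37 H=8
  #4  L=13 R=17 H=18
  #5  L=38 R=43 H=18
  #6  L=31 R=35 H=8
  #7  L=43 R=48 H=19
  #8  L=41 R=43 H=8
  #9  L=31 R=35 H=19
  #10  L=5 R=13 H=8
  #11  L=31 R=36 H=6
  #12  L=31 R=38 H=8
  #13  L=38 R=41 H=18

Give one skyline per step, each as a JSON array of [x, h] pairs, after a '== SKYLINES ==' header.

== SKYLINES ==
[[26,1],[31,0]]
[[26,1],[31,18],[38,0]]
[[26,1],[31,18],[38,0]]
[[13,18],[17,0],[26,1],[31,18],[38,0]]
[[13,18],[17,0],[26,1],[31,18],[43,0]]
[[13,18],[17,0],[26,1],[31,18],[43,0]]
[[13,18],[17,0],[26,1],[31,18],[43,19],[48,0]]
[[13,18],[17,0],[26,1],[31,18],[43,19],[48,0]]
[[13,18],[17,0],[26,1],[31,19],[35,18],[43,19],[48,0]]
[[5,8],[13,18],[17,0],[26,1],[31,19],[35,18],[43,19],[48,0]]
[[5,8],[13,18],[17,0],[26,1],[31,19],[35,18],[43,19],[48,0]]
[[5,8],[13,18],[17,0],[26,1],[31,19],[35,18],[43,19],[48,0]]
[[5,8],[13,18],[17,0],[26,1],[31,19],[35,18],[43,19],[48,0]]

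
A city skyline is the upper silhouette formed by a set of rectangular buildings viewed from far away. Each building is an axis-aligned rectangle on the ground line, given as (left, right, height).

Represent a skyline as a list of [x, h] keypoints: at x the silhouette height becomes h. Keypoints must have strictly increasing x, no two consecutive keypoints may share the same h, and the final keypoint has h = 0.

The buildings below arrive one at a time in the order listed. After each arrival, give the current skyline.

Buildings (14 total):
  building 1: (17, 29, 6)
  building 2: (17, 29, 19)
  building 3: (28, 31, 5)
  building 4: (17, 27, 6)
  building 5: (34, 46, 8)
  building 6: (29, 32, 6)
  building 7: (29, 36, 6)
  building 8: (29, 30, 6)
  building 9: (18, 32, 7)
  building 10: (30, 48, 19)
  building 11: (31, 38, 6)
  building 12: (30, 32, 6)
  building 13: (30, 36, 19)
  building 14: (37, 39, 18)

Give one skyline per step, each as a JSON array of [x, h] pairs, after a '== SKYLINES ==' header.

== SKYLINES ==
[[17,6],[29,0]]
[[17,19],[29,0]]
[[17,19],[29,5],[31,0]]
[[17,19],[29,5],[31,0]]
[[17,19],[29,5],[31,0],[34,8],[46,0]]
[[17,19],[29,6],[32,0],[34,8],[46,0]]
[[17,19],[29,6],[34,8],[46,0]]
[[17,19],[29,6],[34,8],[46,0]]
[[17,19],[29,7],[32,6],[34,8],[46,0]]
[[17,19],[29,7],[30,19],[48,0]]
[[17,19],[29,7],[30,19],[48,0]]
[[17,19],[29,7],[30,19],[48,0]]
[[17,19],[29,7],[30,19],[48,0]]
[[17,19],[29,7],[30,19],[48,0]]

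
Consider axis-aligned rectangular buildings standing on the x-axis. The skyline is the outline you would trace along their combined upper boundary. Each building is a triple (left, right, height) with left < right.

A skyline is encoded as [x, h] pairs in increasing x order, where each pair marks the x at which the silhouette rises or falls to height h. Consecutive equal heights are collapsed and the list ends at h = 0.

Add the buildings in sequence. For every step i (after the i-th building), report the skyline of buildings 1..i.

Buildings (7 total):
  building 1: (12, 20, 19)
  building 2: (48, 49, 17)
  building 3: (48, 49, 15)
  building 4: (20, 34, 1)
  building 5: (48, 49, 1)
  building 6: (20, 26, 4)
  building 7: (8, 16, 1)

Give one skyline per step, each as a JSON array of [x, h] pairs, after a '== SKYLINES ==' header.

== SKYLINES ==
[[12,19],[20,0]]
[[12,19],[20,0],[48,17],[49,0]]
[[12,19],[20,0],[48,17],[49,0]]
[[12,19],[20,1],[34,0],[48,17],[49,0]]
[[12,19],[20,1],[34,0],[48,17],[49,0]]
[[12,19],[20,4],[26,1],[34,0],[48,17],[49,0]]
[[8,1],[12,19],[20,4],[26,1],[34,0],[48,17],[49,0]]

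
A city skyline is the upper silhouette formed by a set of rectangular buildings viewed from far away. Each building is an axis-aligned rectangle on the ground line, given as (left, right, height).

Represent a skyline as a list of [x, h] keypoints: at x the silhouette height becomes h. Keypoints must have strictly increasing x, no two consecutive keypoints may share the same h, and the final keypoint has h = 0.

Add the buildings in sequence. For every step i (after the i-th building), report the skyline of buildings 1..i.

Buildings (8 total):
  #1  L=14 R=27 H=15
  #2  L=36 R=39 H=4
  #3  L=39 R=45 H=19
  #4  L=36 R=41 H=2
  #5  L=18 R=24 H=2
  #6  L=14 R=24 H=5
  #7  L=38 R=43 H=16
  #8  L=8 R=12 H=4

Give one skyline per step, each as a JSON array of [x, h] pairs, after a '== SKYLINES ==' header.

== SKYLINES ==
[[14,15],[27,0]]
[[14,15],[27,0],[36,4],[39,0]]
[[14,15],[27,0],[36,4],[39,19],[45,0]]
[[14,15],[27,0],[36,4],[39,19],[45,0]]
[[14,15],[27,0],[36,4],[39,19],[45,0]]
[[14,15],[27,0],[36,4],[39,19],[45,0]]
[[14,15],[27,0],[36,4],[38,16],[39,19],[45,0]]
[[8,4],[12,0],[14,15],[27,0],[36,4],[38,16],[39,19],[45,0]]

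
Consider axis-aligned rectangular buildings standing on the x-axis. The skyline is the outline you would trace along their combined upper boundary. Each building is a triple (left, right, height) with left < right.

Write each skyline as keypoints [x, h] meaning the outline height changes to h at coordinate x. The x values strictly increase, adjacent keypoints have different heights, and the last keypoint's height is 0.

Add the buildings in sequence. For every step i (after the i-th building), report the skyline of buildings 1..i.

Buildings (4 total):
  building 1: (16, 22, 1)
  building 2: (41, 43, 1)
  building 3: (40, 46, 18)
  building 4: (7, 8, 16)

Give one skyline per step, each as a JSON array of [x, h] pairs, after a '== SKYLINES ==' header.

== SKYLINES ==
[[16,1],[22,0]]
[[16,1],[22,0],[41,1],[43,0]]
[[16,1],[22,0],[40,18],[46,0]]
[[7,16],[8,0],[16,1],[22,0],[40,18],[46,0]]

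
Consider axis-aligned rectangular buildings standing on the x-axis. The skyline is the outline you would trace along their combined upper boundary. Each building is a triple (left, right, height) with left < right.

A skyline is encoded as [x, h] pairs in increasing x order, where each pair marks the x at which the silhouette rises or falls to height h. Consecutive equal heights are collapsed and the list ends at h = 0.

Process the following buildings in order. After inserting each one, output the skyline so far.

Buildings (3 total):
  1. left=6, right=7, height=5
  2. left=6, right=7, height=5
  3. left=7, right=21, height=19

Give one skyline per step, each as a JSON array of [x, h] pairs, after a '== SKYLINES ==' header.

== SKYLINES ==
[[6,5],[7,0]]
[[6,5],[7,0]]
[[6,5],[7,19],[21,0]]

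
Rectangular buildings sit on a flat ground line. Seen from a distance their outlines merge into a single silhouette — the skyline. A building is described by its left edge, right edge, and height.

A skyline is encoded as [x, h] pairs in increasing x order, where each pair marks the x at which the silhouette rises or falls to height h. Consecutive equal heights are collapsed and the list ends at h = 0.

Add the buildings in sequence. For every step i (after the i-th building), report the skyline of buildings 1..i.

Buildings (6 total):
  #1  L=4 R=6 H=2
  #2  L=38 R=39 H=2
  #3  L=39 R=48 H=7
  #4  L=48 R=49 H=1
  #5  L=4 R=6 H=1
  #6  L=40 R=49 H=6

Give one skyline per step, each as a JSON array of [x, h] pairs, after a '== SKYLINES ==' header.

== SKYLINES ==
[[4,2],[6,0]]
[[4,2],[6,0],[38,2],[39,0]]
[[4,2],[6,0],[38,2],[39,7],[48,0]]
[[4,2],[6,0],[38,2],[39,7],[48,1],[49,0]]
[[4,2],[6,0],[38,2],[39,7],[48,1],[49,0]]
[[4,2],[6,0],[38,2],[39,7],[48,6],[49,0]]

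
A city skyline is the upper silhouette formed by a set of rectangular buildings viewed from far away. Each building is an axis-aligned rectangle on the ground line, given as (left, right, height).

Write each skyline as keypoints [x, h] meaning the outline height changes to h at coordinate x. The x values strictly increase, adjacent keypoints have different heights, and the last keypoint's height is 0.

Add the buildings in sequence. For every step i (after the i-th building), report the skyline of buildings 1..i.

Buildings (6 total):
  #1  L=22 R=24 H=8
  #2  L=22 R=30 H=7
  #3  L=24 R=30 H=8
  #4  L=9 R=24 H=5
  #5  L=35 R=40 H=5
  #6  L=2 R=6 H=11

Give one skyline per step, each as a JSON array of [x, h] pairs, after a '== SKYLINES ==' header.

== SKYLINES ==
[[22,8],[24,0]]
[[22,8],[24,7],[30,0]]
[[22,8],[30,0]]
[[9,5],[22,8],[30,0]]
[[9,5],[22,8],[30,0],[35,5],[40,0]]
[[2,11],[6,0],[9,5],[22,8],[30,0],[35,5],[40,0]]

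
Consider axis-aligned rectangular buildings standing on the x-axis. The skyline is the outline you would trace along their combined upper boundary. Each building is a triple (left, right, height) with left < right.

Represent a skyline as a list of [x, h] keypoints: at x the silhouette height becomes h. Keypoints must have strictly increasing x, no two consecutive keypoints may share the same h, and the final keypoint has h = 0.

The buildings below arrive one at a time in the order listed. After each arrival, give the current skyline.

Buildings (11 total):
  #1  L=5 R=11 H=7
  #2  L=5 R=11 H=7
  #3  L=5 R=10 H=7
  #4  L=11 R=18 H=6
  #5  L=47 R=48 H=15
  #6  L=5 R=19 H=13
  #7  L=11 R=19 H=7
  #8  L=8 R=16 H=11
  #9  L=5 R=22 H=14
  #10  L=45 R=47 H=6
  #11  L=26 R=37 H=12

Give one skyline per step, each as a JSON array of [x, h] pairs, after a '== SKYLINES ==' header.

== SKYLINES ==
[[5,7],[11,0]]
[[5,7],[11,0]]
[[5,7],[11,0]]
[[5,7],[11,6],[18,0]]
[[5,7],[11,6],[18,0],[47,15],[48,0]]
[[5,13],[19,0],[47,15],[48,0]]
[[5,13],[19,0],[47,15],[48,0]]
[[5,13],[19,0],[47,15],[48,0]]
[[5,14],[22,0],[47,15],[48,0]]
[[5,14],[22,0],[45,6],[47,15],[48,0]]
[[5,14],[22,0],[26,12],[37,0],[45,6],[47,15],[48,0]]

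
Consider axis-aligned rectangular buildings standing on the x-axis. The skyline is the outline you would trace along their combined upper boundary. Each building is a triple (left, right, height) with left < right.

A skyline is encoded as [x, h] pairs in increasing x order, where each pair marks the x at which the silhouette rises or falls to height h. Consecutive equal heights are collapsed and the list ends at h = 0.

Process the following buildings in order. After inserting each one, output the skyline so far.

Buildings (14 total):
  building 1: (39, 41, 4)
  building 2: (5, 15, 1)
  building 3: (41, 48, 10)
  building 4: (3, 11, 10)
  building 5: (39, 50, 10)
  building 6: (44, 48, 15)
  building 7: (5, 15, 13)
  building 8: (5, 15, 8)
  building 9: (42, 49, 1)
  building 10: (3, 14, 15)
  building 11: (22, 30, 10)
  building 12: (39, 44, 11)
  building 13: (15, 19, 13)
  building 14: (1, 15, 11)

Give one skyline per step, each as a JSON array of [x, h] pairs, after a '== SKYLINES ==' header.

== SKYLINES ==
[[39,4],[41,0]]
[[5,1],[15,0],[39,4],[41,0]]
[[5,1],[15,0],[39,4],[41,10],[48,0]]
[[3,10],[11,1],[15,0],[39,4],[41,10],[48,0]]
[[3,10],[11,1],[15,0],[39,10],[50,0]]
[[3,10],[11,1],[15,0],[39,10],[44,15],[48,10],[50,0]]
[[3,10],[5,13],[15,0],[39,10],[44,15],[48,10],[50,0]]
[[3,10],[5,13],[15,0],[39,10],[44,15],[48,10],[50,0]]
[[3,10],[5,13],[15,0],[39,10],[44,15],[48,10],[50,0]]
[[3,15],[14,13],[15,0],[39,10],[44,15],[48,10],[50,0]]
[[3,15],[14,13],[15,0],[22,10],[30,0],[39,10],[44,15],[48,10],[50,0]]
[[3,15],[14,13],[15,0],[22,10],[30,0],[39,11],[44,15],[48,10],[50,0]]
[[3,15],[14,13],[19,0],[22,10],[30,0],[39,11],[44,15],[48,10],[50,0]]
[[1,11],[3,15],[14,13],[19,0],[22,10],[30,0],[39,11],[44,15],[48,10],[50,0]]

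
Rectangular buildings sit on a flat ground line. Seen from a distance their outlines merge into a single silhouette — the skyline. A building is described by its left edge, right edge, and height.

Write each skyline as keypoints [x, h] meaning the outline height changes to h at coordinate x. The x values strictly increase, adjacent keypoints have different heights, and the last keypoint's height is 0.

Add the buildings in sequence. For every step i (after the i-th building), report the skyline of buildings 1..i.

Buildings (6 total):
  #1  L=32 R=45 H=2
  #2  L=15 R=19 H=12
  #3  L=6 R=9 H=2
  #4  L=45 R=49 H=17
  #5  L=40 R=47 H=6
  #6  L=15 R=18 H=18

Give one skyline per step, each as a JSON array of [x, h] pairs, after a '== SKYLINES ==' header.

== SKYLINES ==
[[32,2],[45,0]]
[[15,12],[19,0],[32,2],[45,0]]
[[6,2],[9,0],[15,12],[19,0],[32,2],[45,0]]
[[6,2],[9,0],[15,12],[19,0],[32,2],[45,17],[49,0]]
[[6,2],[9,0],[15,12],[19,0],[32,2],[40,6],[45,17],[49,0]]
[[6,2],[9,0],[15,18],[18,12],[19,0],[32,2],[40,6],[45,17],[49,0]]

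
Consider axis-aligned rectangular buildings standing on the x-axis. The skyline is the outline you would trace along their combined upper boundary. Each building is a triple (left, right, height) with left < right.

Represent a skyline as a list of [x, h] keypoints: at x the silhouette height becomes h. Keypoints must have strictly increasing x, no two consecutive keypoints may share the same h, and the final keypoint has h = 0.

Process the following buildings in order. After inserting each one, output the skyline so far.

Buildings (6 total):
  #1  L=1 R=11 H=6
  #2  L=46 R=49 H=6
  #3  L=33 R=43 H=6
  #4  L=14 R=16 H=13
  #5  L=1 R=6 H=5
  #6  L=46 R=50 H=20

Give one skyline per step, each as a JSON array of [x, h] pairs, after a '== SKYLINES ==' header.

== SKYLINES ==
[[1,6],[11,0]]
[[1,6],[11,0],[46,6],[49,0]]
[[1,6],[11,0],[33,6],[43,0],[46,6],[49,0]]
[[1,6],[11,0],[14,13],[16,0],[33,6],[43,0],[46,6],[49,0]]
[[1,6],[11,0],[14,13],[16,0],[33,6],[43,0],[46,6],[49,0]]
[[1,6],[11,0],[14,13],[16,0],[33,6],[43,0],[46,20],[50,0]]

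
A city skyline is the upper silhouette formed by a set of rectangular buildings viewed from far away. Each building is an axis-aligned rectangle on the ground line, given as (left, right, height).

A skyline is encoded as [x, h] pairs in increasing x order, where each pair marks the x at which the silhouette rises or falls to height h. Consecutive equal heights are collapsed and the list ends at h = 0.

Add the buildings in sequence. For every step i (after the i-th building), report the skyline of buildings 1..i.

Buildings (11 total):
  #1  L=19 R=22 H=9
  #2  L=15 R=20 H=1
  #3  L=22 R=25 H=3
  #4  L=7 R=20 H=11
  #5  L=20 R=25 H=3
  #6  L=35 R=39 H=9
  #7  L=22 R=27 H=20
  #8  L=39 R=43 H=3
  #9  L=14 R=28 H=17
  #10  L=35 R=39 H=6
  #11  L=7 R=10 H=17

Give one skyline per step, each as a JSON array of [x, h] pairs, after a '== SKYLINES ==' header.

== SKYLINES ==
[[19,9],[22,0]]
[[15,1],[19,9],[22,0]]
[[15,1],[19,9],[22,3],[25,0]]
[[7,11],[20,9],[22,3],[25,0]]
[[7,11],[20,9],[22,3],[25,0]]
[[7,11],[20,9],[22,3],[25,0],[35,9],[39,0]]
[[7,11],[20,9],[22,20],[27,0],[35,9],[39,0]]
[[7,11],[20,9],[22,20],[27,0],[35,9],[39,3],[43,0]]
[[7,11],[14,17],[22,20],[27,17],[28,0],[35,9],[39,3],[43,0]]
[[7,11],[14,17],[22,20],[27,17],[28,0],[35,9],[39,3],[43,0]]
[[7,17],[10,11],[14,17],[22,20],[27,17],[28,0],[35,9],[39,3],[43,0]]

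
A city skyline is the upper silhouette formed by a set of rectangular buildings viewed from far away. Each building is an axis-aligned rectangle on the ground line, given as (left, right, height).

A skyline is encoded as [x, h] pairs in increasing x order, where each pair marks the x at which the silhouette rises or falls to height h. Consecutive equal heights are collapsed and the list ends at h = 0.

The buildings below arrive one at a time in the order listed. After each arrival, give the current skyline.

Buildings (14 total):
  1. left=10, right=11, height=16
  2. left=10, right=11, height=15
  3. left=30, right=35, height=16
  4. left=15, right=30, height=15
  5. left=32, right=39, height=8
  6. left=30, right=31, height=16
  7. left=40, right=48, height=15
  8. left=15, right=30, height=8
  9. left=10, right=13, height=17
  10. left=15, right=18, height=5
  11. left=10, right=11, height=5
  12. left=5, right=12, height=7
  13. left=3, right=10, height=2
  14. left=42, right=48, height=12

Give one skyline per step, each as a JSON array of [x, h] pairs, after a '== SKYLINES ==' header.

== SKYLINES ==
[[10,16],[11,0]]
[[10,16],[11,0]]
[[10,16],[11,0],[30,16],[35,0]]
[[10,16],[11,0],[15,15],[30,16],[35,0]]
[[10,16],[11,0],[15,15],[30,16],[35,8],[39,0]]
[[10,16],[11,0],[15,15],[30,16],[35,8],[39,0]]
[[10,16],[11,0],[15,15],[30,16],[35,8],[39,0],[40,15],[48,0]]
[[10,16],[11,0],[15,15],[30,16],[35,8],[39,0],[40,15],[48,0]]
[[10,17],[13,0],[15,15],[30,16],[35,8],[39,0],[40,15],[48,0]]
[[10,17],[13,0],[15,15],[30,16],[35,8],[39,0],[40,15],[48,0]]
[[10,17],[13,0],[15,15],[30,16],[35,8],[39,0],[40,15],[48,0]]
[[5,7],[10,17],[13,0],[15,15],[30,16],[35,8],[39,0],[40,15],[48,0]]
[[3,2],[5,7],[10,17],[13,0],[15,15],[30,16],[35,8],[39,0],[40,15],[48,0]]
[[3,2],[5,7],[10,17],[13,0],[15,15],[30,16],[35,8],[39,0],[40,15],[48,0]]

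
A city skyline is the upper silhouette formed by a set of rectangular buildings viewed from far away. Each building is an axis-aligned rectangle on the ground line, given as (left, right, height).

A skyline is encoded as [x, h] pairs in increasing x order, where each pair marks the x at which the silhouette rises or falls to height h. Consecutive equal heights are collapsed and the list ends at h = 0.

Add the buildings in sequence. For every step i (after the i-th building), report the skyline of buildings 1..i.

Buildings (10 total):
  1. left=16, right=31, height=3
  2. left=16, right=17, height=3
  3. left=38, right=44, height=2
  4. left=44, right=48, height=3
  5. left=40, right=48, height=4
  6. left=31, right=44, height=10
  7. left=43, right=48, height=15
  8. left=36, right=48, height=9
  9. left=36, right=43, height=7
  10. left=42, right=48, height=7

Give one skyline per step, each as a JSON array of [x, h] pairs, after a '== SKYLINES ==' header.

== SKYLINES ==
[[16,3],[31,0]]
[[16,3],[31,0]]
[[16,3],[31,0],[38,2],[44,0]]
[[16,3],[31,0],[38,2],[44,3],[48,0]]
[[16,3],[31,0],[38,2],[40,4],[48,0]]
[[16,3],[31,10],[44,4],[48,0]]
[[16,3],[31,10],[43,15],[48,0]]
[[16,3],[31,10],[43,15],[48,0]]
[[16,3],[31,10],[43,15],[48,0]]
[[16,3],[31,10],[43,15],[48,0]]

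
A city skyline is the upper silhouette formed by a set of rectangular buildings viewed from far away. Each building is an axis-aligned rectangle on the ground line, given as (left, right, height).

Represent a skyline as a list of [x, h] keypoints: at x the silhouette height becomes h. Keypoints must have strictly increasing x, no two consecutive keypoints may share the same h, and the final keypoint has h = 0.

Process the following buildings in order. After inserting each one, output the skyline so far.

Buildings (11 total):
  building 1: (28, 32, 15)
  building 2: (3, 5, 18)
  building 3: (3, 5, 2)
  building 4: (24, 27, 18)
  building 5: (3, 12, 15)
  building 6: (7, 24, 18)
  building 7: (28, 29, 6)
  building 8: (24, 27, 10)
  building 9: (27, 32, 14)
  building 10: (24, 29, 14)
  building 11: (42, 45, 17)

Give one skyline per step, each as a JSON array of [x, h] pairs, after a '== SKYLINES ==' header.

== SKYLINES ==
[[28,15],[32,0]]
[[3,18],[5,0],[28,15],[32,0]]
[[3,18],[5,0],[28,15],[32,0]]
[[3,18],[5,0],[24,18],[27,0],[28,15],[32,0]]
[[3,18],[5,15],[12,0],[24,18],[27,0],[28,15],[32,0]]
[[3,18],[5,15],[7,18],[27,0],[28,15],[32,0]]
[[3,18],[5,15],[7,18],[27,0],[28,15],[32,0]]
[[3,18],[5,15],[7,18],[27,0],[28,15],[32,0]]
[[3,18],[5,15],[7,18],[27,14],[28,15],[32,0]]
[[3,18],[5,15],[7,18],[27,14],[28,15],[32,0]]
[[3,18],[5,15],[7,18],[27,14],[28,15],[32,0],[42,17],[45,0]]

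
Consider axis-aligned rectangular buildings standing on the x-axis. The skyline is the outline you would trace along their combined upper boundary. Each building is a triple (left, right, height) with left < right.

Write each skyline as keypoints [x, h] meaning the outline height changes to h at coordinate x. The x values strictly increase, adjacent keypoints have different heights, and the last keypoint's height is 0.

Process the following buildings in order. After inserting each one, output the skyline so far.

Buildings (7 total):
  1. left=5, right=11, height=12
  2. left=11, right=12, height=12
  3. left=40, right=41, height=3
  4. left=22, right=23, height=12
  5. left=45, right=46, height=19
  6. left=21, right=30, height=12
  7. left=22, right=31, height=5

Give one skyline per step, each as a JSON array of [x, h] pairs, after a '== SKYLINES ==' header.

== SKYLINES ==
[[5,12],[11,0]]
[[5,12],[12,0]]
[[5,12],[12,0],[40,3],[41,0]]
[[5,12],[12,0],[22,12],[23,0],[40,3],[41,0]]
[[5,12],[12,0],[22,12],[23,0],[40,3],[41,0],[45,19],[46,0]]
[[5,12],[12,0],[21,12],[30,0],[40,3],[41,0],[45,19],[46,0]]
[[5,12],[12,0],[21,12],[30,5],[31,0],[40,3],[41,0],[45,19],[46,0]]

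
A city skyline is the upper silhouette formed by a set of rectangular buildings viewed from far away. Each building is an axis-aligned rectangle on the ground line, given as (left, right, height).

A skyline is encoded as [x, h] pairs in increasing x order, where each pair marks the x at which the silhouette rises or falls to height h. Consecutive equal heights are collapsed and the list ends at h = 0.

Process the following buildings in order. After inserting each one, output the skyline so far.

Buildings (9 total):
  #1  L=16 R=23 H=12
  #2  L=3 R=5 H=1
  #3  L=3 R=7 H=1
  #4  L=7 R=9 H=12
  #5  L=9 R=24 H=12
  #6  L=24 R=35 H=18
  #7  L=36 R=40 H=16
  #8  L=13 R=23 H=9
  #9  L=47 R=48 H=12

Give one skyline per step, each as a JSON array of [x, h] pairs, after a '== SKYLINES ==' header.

== SKYLINES ==
[[16,12],[23,0]]
[[3,1],[5,0],[16,12],[23,0]]
[[3,1],[7,0],[16,12],[23,0]]
[[3,1],[7,12],[9,0],[16,12],[23,0]]
[[3,1],[7,12],[24,0]]
[[3,1],[7,12],[24,18],[35,0]]
[[3,1],[7,12],[24,18],[35,0],[36,16],[40,0]]
[[3,1],[7,12],[24,18],[35,0],[36,16],[40,0]]
[[3,1],[7,12],[24,18],[35,0],[36,16],[40,0],[47,12],[48,0]]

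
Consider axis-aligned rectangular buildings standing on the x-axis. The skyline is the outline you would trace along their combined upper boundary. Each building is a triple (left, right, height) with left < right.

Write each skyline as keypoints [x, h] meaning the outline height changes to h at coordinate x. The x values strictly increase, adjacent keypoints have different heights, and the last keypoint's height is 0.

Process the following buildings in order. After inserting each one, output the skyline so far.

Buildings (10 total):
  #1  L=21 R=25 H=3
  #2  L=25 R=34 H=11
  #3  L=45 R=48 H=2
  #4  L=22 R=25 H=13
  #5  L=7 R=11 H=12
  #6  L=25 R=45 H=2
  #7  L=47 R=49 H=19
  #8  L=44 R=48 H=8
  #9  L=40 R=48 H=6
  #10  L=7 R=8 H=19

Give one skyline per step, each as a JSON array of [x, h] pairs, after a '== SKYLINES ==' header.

== SKYLINES ==
[[21,3],[25,0]]
[[21,3],[25,11],[34,0]]
[[21,3],[25,11],[34,0],[45,2],[48,0]]
[[21,3],[22,13],[25,11],[34,0],[45,2],[48,0]]
[[7,12],[11,0],[21,3],[22,13],[25,11],[34,0],[45,2],[48,0]]
[[7,12],[11,0],[21,3],[22,13],[25,11],[34,2],[48,0]]
[[7,12],[11,0],[21,3],[22,13],[25,11],[34,2],[47,19],[49,0]]
[[7,12],[11,0],[21,3],[22,13],[25,11],[34,2],[44,8],[47,19],[49,0]]
[[7,12],[11,0],[21,3],[22,13],[25,11],[34,2],[40,6],[44,8],[47,19],[49,0]]
[[7,19],[8,12],[11,0],[21,3],[22,13],[25,11],[34,2],[40,6],[44,8],[47,19],[49,0]]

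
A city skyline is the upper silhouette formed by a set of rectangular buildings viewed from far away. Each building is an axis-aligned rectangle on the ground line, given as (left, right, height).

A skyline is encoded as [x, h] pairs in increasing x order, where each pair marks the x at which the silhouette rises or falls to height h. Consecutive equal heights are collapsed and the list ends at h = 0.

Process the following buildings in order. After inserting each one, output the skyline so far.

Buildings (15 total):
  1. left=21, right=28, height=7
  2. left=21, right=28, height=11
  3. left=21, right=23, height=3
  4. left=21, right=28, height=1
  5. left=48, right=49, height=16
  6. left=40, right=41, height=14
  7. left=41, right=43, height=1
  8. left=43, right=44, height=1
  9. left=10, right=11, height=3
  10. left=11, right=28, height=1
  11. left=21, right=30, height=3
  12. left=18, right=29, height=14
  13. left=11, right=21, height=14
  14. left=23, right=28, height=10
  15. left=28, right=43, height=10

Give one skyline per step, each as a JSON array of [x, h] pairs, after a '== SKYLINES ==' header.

== SKYLINES ==
[[21,7],[28,0]]
[[21,11],[28,0]]
[[21,11],[28,0]]
[[21,11],[28,0]]
[[21,11],[28,0],[48,16],[49,0]]
[[21,11],[28,0],[40,14],[41,0],[48,16],[49,0]]
[[21,11],[28,0],[40,14],[41,1],[43,0],[48,16],[49,0]]
[[21,11],[28,0],[40,14],[41,1],[44,0],[48,16],[49,0]]
[[10,3],[11,0],[21,11],[28,0],[40,14],[41,1],[44,0],[48,16],[49,0]]
[[10,3],[11,1],[21,11],[28,0],[40,14],[41,1],[44,0],[48,16],[49,0]]
[[10,3],[11,1],[21,11],[28,3],[30,0],[40,14],[41,1],[44,0],[48,16],[49,0]]
[[10,3],[11,1],[18,14],[29,3],[30,0],[40,14],[41,1],[44,0],[48,16],[49,0]]
[[10,3],[11,14],[29,3],[30,0],[40,14],[41,1],[44,0],[48,16],[49,0]]
[[10,3],[11,14],[29,3],[30,0],[40,14],[41,1],[44,0],[48,16],[49,0]]
[[10,3],[11,14],[29,10],[40,14],[41,10],[43,1],[44,0],[48,16],[49,0]]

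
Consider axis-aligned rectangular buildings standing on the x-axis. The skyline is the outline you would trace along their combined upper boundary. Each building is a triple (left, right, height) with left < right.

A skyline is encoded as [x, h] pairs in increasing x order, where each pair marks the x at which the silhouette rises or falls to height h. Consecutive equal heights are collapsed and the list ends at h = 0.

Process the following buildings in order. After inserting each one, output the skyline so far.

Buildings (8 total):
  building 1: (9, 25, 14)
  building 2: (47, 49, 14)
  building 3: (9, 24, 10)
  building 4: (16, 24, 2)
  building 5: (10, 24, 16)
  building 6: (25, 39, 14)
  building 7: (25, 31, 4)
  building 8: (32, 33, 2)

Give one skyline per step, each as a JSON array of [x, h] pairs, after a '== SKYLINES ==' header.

== SKYLINES ==
[[9,14],[25,0]]
[[9,14],[25,0],[47,14],[49,0]]
[[9,14],[25,0],[47,14],[49,0]]
[[9,14],[25,0],[47,14],[49,0]]
[[9,14],[10,16],[24,14],[25,0],[47,14],[49,0]]
[[9,14],[10,16],[24,14],[39,0],[47,14],[49,0]]
[[9,14],[10,16],[24,14],[39,0],[47,14],[49,0]]
[[9,14],[10,16],[24,14],[39,0],[47,14],[49,0]]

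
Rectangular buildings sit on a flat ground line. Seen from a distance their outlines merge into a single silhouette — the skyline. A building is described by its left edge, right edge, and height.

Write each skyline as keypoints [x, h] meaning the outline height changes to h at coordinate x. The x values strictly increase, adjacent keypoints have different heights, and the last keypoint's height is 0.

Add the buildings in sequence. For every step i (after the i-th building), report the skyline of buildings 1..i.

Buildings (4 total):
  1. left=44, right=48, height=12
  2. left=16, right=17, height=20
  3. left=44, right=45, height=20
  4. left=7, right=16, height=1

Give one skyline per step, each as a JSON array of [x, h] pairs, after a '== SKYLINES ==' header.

== SKYLINES ==
[[44,12],[48,0]]
[[16,20],[17,0],[44,12],[48,0]]
[[16,20],[17,0],[44,20],[45,12],[48,0]]
[[7,1],[16,20],[17,0],[44,20],[45,12],[48,0]]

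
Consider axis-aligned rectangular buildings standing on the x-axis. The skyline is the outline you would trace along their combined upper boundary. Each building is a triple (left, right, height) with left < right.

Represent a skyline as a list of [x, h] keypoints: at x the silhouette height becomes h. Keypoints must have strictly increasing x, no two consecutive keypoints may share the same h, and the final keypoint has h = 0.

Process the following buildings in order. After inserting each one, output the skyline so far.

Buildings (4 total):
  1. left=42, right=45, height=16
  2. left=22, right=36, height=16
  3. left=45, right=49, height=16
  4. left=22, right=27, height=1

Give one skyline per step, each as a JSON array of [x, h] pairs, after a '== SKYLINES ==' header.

== SKYLINES ==
[[42,16],[45,0]]
[[22,16],[36,0],[42,16],[45,0]]
[[22,16],[36,0],[42,16],[49,0]]
[[22,16],[36,0],[42,16],[49,0]]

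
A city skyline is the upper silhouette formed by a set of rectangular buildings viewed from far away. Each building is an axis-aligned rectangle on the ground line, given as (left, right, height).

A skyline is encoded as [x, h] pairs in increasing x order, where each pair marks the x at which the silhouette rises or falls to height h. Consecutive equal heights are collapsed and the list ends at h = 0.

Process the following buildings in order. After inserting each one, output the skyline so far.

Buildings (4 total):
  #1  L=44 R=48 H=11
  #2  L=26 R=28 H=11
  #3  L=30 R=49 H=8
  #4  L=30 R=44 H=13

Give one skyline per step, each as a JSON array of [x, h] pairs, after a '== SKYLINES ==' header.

== SKYLINES ==
[[44,11],[48,0]]
[[26,11],[28,0],[44,11],[48,0]]
[[26,11],[28,0],[30,8],[44,11],[48,8],[49,0]]
[[26,11],[28,0],[30,13],[44,11],[48,8],[49,0]]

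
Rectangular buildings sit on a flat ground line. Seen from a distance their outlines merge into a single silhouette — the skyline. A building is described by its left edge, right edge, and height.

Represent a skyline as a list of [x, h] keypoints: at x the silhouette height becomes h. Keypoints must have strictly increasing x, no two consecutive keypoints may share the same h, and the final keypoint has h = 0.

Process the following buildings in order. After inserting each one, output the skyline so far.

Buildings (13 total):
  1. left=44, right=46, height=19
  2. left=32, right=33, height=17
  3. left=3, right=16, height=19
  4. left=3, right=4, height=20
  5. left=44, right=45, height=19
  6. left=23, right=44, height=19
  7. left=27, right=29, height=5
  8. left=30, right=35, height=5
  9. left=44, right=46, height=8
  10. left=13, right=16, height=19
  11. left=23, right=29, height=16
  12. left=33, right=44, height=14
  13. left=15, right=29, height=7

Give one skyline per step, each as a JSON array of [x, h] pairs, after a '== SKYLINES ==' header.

== SKYLINES ==
[[44,19],[46,0]]
[[32,17],[33,0],[44,19],[46,0]]
[[3,19],[16,0],[32,17],[33,0],[44,19],[46,0]]
[[3,20],[4,19],[16,0],[32,17],[33,0],[44,19],[46,0]]
[[3,20],[4,19],[16,0],[32,17],[33,0],[44,19],[46,0]]
[[3,20],[4,19],[16,0],[23,19],[46,0]]
[[3,20],[4,19],[16,0],[23,19],[46,0]]
[[3,20],[4,19],[16,0],[23,19],[46,0]]
[[3,20],[4,19],[16,0],[23,19],[46,0]]
[[3,20],[4,19],[16,0],[23,19],[46,0]]
[[3,20],[4,19],[16,0],[23,19],[46,0]]
[[3,20],[4,19],[16,0],[23,19],[46,0]]
[[3,20],[4,19],[16,7],[23,19],[46,0]]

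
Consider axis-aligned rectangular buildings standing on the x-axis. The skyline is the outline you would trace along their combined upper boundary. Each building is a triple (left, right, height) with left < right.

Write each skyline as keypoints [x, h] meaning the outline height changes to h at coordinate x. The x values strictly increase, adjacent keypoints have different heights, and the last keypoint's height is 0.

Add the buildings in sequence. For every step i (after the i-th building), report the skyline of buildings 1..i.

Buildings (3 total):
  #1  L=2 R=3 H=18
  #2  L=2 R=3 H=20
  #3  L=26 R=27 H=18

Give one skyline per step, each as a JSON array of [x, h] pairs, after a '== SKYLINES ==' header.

== SKYLINES ==
[[2,18],[3,0]]
[[2,20],[3,0]]
[[2,20],[3,0],[26,18],[27,0]]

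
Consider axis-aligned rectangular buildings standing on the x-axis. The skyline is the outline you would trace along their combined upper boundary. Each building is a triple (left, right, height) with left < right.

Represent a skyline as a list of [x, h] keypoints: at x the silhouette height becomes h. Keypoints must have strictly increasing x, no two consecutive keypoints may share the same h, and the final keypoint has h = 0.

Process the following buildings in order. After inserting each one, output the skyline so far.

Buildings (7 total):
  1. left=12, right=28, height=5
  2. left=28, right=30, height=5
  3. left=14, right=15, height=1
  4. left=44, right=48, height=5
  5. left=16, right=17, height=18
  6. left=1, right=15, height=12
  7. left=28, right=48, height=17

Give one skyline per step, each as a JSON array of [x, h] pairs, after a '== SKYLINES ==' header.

== SKYLINES ==
[[12,5],[28,0]]
[[12,5],[30,0]]
[[12,5],[30,0]]
[[12,5],[30,0],[44,5],[48,0]]
[[12,5],[16,18],[17,5],[30,0],[44,5],[48,0]]
[[1,12],[15,5],[16,18],[17,5],[30,0],[44,5],[48,0]]
[[1,12],[15,5],[16,18],[17,5],[28,17],[48,0]]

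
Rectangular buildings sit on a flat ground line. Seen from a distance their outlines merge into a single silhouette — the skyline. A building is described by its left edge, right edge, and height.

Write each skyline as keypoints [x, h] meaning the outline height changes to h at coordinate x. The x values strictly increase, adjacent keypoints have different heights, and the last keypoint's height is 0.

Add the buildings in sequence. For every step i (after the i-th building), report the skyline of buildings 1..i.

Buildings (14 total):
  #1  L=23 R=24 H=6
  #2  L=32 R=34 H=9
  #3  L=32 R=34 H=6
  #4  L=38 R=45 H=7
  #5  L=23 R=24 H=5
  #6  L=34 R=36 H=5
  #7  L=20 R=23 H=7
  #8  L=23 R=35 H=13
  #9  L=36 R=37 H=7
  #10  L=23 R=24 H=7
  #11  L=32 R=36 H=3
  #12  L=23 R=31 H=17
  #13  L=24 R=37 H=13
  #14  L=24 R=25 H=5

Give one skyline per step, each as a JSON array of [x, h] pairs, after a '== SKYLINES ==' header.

== SKYLINES ==
[[23,6],[24,0]]
[[23,6],[24,0],[32,9],[34,0]]
[[23,6],[24,0],[32,9],[34,0]]
[[23,6],[24,0],[32,9],[34,0],[38,7],[45,0]]
[[23,6],[24,0],[32,9],[34,0],[38,7],[45,0]]
[[23,6],[24,0],[32,9],[34,5],[36,0],[38,7],[45,0]]
[[20,7],[23,6],[24,0],[32,9],[34,5],[36,0],[38,7],[45,0]]
[[20,7],[23,13],[35,5],[36,0],[38,7],[45,0]]
[[20,7],[23,13],[35,5],[36,7],[37,0],[38,7],[45,0]]
[[20,7],[23,13],[35,5],[36,7],[37,0],[38,7],[45,0]]
[[20,7],[23,13],[35,5],[36,7],[37,0],[38,7],[45,0]]
[[20,7],[23,17],[31,13],[35,5],[36,7],[37,0],[38,7],[45,0]]
[[20,7],[23,17],[31,13],[37,0],[38,7],[45,0]]
[[20,7],[23,17],[31,13],[37,0],[38,7],[45,0]]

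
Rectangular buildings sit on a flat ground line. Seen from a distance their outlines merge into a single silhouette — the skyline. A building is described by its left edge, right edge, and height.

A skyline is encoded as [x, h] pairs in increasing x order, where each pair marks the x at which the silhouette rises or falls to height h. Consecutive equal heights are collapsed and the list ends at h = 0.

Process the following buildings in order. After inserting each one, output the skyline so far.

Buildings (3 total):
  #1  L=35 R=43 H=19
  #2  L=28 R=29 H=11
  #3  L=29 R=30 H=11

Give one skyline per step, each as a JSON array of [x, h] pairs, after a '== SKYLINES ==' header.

== SKYLINES ==
[[35,19],[43,0]]
[[28,11],[29,0],[35,19],[43,0]]
[[28,11],[30,0],[35,19],[43,0]]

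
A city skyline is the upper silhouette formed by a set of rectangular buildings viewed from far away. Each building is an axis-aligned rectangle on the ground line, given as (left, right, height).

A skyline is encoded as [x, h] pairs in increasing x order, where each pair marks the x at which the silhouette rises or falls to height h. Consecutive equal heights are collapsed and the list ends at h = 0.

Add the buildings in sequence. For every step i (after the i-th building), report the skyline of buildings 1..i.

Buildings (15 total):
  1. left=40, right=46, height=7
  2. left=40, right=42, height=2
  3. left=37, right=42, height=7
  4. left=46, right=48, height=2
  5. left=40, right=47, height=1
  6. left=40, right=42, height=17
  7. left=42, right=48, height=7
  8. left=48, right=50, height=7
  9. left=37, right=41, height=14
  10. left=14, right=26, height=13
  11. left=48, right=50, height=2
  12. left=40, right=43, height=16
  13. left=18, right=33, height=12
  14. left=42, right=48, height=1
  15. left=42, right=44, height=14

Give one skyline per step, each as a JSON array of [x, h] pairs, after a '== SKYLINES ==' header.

== SKYLINES ==
[[40,7],[46,0]]
[[40,7],[46,0]]
[[37,7],[46,0]]
[[37,7],[46,2],[48,0]]
[[37,7],[46,2],[48,0]]
[[37,7],[40,17],[42,7],[46,2],[48,0]]
[[37,7],[40,17],[42,7],[48,0]]
[[37,7],[40,17],[42,7],[50,0]]
[[37,14],[40,17],[42,7],[50,0]]
[[14,13],[26,0],[37,14],[40,17],[42,7],[50,0]]
[[14,13],[26,0],[37,14],[40,17],[42,7],[50,0]]
[[14,13],[26,0],[37,14],[40,17],[42,16],[43,7],[50,0]]
[[14,13],[26,12],[33,0],[37,14],[40,17],[42,16],[43,7],[50,0]]
[[14,13],[26,12],[33,0],[37,14],[40,17],[42,16],[43,7],[50,0]]
[[14,13],[26,12],[33,0],[37,14],[40,17],[42,16],[43,14],[44,7],[50,0]]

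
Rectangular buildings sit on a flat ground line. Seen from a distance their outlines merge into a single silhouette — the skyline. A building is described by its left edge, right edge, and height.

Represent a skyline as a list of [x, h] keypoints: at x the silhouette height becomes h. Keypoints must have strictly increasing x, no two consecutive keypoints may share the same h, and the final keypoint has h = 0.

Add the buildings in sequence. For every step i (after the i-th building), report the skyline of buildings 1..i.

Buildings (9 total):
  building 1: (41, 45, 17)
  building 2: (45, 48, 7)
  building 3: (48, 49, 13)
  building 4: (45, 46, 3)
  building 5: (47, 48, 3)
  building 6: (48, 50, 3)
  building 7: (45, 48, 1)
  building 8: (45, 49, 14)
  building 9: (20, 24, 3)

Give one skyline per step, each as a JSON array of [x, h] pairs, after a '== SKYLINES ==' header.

== SKYLINES ==
[[41,17],[45,0]]
[[41,17],[45,7],[48,0]]
[[41,17],[45,7],[48,13],[49,0]]
[[41,17],[45,7],[48,13],[49,0]]
[[41,17],[45,7],[48,13],[49,0]]
[[41,17],[45,7],[48,13],[49,3],[50,0]]
[[41,17],[45,7],[48,13],[49,3],[50,0]]
[[41,17],[45,14],[49,3],[50,0]]
[[20,3],[24,0],[41,17],[45,14],[49,3],[50,0]]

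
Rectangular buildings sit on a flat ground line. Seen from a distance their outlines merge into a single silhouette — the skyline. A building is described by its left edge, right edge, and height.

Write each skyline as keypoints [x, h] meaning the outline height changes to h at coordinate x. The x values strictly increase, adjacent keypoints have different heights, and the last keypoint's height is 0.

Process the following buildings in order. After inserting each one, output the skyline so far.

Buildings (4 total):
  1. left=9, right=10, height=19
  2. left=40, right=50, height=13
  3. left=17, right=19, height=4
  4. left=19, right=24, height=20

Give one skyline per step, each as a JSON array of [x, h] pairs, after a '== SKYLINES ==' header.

== SKYLINES ==
[[9,19],[10,0]]
[[9,19],[10,0],[40,13],[50,0]]
[[9,19],[10,0],[17,4],[19,0],[40,13],[50,0]]
[[9,19],[10,0],[17,4],[19,20],[24,0],[40,13],[50,0]]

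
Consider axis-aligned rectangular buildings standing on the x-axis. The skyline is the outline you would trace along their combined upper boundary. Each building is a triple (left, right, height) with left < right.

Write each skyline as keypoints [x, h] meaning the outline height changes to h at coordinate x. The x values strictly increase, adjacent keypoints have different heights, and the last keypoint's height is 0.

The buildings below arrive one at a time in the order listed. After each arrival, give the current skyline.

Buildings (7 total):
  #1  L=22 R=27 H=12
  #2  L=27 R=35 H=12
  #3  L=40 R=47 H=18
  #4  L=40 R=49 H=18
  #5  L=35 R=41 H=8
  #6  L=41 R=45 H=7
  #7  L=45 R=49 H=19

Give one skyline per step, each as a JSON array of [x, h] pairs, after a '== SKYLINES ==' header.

== SKYLINES ==
[[22,12],[27,0]]
[[22,12],[35,0]]
[[22,12],[35,0],[40,18],[47,0]]
[[22,12],[35,0],[40,18],[49,0]]
[[22,12],[35,8],[40,18],[49,0]]
[[22,12],[35,8],[40,18],[49,0]]
[[22,12],[35,8],[40,18],[45,19],[49,0]]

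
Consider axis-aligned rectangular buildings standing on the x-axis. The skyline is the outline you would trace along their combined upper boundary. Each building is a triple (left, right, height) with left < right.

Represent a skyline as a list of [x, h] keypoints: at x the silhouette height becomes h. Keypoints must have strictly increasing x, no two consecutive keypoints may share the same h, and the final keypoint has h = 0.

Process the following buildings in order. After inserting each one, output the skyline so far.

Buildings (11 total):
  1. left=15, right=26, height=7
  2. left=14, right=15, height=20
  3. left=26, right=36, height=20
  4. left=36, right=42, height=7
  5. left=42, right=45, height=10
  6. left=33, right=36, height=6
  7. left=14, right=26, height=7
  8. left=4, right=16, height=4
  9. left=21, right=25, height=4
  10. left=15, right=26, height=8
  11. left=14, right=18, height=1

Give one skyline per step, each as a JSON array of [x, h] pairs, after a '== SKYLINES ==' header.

== SKYLINES ==
[[15,7],[26,0]]
[[14,20],[15,7],[26,0]]
[[14,20],[15,7],[26,20],[36,0]]
[[14,20],[15,7],[26,20],[36,7],[42,0]]
[[14,20],[15,7],[26,20],[36,7],[42,10],[45,0]]
[[14,20],[15,7],[26,20],[36,7],[42,10],[45,0]]
[[14,20],[15,7],[26,20],[36,7],[42,10],[45,0]]
[[4,4],[14,20],[15,7],[26,20],[36,7],[42,10],[45,0]]
[[4,4],[14,20],[15,7],[26,20],[36,7],[42,10],[45,0]]
[[4,4],[14,20],[15,8],[26,20],[36,7],[42,10],[45,0]]
[[4,4],[14,20],[15,8],[26,20],[36,7],[42,10],[45,0]]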